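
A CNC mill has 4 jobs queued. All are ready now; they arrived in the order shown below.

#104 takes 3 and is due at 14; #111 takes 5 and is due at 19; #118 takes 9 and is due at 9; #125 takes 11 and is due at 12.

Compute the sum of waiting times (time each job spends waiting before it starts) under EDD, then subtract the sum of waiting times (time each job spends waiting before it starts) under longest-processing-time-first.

-4

EDD (increasing due date): #118 #125 #104 #111.
#118: waits 0, runs 0→9
#125: waits 9, runs 9→20
#104: waits 20, runs 20→23
#111: waits 23, runs 23→28
Sum = 0+9+20+23 = 52.
LPT (decreasing processing time): #125 #118 #111 #104.
#125: waits 0, runs 0→11
#118: waits 11, runs 11→20
#111: waits 20, runs 20→25
#104: waits 25, runs 25→28
Sum = 0+11+20+25 = 56.
Difference = 52 − 56 = -4.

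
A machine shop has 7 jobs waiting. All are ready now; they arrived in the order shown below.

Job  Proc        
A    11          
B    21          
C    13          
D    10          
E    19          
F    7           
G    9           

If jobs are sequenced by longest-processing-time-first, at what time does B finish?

21

LPT (decreasing processing time): B E C A D G F.
B: 0→21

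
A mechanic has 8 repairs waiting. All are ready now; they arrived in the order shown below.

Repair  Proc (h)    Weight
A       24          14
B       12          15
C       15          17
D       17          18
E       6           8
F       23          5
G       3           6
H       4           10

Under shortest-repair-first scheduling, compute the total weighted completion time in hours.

SPT (increasing processing time): G H E B C D F A.
G: finishes 3, weight 6, w·C = 18
H: finishes 7, weight 10, w·C = 70
E: finishes 13, weight 8, w·C = 104
B: finishes 25, weight 15, w·C = 375
C: finishes 40, weight 17, w·C = 680
D: finishes 57, weight 18, w·C = 1026
F: finishes 80, weight 5, w·C = 400
A: finishes 104, weight 14, w·C = 1456
Sum = 18+70+104+375+680+1026+400+1456 = 4129.

4129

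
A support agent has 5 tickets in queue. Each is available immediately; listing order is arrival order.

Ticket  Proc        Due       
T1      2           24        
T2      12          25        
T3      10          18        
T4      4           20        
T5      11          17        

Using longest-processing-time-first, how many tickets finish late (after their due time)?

LPT (decreasing processing time): T2 T5 T3 T4 T1.
T2: 0→12, due 25, tardiness 0
T5: 12→23, due 17, tardiness 6
T3: 23→33, due 18, tardiness 15
T4: 33→37, due 20, tardiness 17
T1: 37→39, due 24, tardiness 15
Late tickets: 4.

4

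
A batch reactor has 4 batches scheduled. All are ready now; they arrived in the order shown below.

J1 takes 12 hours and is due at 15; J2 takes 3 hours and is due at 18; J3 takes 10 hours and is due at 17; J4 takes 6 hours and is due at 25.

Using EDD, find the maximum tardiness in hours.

7

EDD (increasing due date): J1 J3 J2 J4.
J1: 0→12, due 15, tardiness 0
J3: 12→22, due 17, tardiness 5
J2: 22→25, due 18, tardiness 7
J4: 25→31, due 25, tardiness 6
Maximum = 7.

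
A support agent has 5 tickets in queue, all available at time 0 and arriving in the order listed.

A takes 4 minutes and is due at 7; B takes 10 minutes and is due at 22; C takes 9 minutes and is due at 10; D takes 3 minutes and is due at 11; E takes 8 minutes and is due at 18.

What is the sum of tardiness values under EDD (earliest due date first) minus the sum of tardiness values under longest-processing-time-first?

EDD (increasing due date): A C D E B.
A: 0→4, due 7, tardiness 0
C: 4→13, due 10, tardiness 3
D: 13→16, due 11, tardiness 5
E: 16→24, due 18, tardiness 6
B: 24→34, due 22, tardiness 12
Sum = 0+3+5+6+12 = 26.
LPT (decreasing processing time): B C E A D.
B: 0→10, due 22, tardiness 0
C: 10→19, due 10, tardiness 9
E: 19→27, due 18, tardiness 9
A: 27→31, due 7, tardiness 24
D: 31→34, due 11, tardiness 23
Sum = 0+9+9+24+23 = 65.
Difference = 26 − 65 = -39.

-39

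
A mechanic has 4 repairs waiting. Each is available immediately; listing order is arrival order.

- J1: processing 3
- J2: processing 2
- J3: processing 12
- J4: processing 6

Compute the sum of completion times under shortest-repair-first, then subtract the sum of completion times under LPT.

SPT (increasing processing time): J2 J1 J4 J3.
J2: 0→2
J1: 2→5
J4: 5→11
J3: 11→23
Sum = 2+5+11+23 = 41.
LPT (decreasing processing time): J3 J4 J1 J2.
J3: 0→12
J4: 12→18
J1: 18→21
J2: 21→23
Sum = 12+18+21+23 = 74.
Difference = 41 − 74 = -33.

-33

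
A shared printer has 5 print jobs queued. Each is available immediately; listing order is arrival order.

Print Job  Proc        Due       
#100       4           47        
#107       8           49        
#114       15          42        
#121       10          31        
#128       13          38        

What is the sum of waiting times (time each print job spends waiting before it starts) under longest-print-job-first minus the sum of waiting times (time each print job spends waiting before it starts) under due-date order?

14

LPT (decreasing processing time): #114 #128 #121 #107 #100.
#114: waits 0, runs 0→15
#128: waits 15, runs 15→28
#121: waits 28, runs 28→38
#107: waits 38, runs 38→46
#100: waits 46, runs 46→50
Sum = 0+15+28+38+46 = 127.
EDD (increasing due date): #121 #128 #114 #100 #107.
#121: waits 0, runs 0→10
#128: waits 10, runs 10→23
#114: waits 23, runs 23→38
#100: waits 38, runs 38→42
#107: waits 42, runs 42→50
Sum = 0+10+23+38+42 = 113.
Difference = 127 − 113 = 14.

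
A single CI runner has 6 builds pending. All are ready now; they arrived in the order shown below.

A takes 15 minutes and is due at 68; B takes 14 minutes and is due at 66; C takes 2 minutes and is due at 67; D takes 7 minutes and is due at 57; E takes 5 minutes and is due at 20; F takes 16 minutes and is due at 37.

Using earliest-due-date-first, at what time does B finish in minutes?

EDD (increasing due date): E F D B C A.
E: 0→5
F: 5→21
D: 21→28
B: 28→42

42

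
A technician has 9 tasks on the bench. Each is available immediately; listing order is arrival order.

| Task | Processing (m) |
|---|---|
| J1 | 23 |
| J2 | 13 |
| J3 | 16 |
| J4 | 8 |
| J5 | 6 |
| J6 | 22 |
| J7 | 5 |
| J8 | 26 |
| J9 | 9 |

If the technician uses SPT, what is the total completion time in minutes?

470

SPT (increasing processing time): J7 J5 J4 J9 J2 J3 J6 J1 J8.
J7: 0→5
J5: 5→11
J4: 11→19
J9: 19→28
J2: 28→41
J3: 41→57
J6: 57→79
J1: 79→102
J8: 102→128
Sum = 5+11+19+28+41+57+79+102+128 = 470.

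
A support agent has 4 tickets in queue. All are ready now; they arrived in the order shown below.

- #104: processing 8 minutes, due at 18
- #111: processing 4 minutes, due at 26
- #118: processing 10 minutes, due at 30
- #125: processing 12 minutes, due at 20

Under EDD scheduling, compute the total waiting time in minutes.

EDD (increasing due date): #104 #125 #111 #118.
#104: waits 0, runs 0→8
#125: waits 8, runs 8→20
#111: waits 20, runs 20→24
#118: waits 24, runs 24→34
Sum = 0+8+20+24 = 52.

52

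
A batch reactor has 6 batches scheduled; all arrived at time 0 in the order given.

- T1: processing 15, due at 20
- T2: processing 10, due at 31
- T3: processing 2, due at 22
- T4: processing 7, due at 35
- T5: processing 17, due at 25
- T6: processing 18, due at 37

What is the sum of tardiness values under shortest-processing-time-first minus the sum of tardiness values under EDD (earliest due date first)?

SPT (increasing processing time): T3 T4 T2 T1 T5 T6.
T3: 0→2, due 22, tardiness 0
T4: 2→9, due 35, tardiness 0
T2: 9→19, due 31, tardiness 0
T1: 19→34, due 20, tardiness 14
T5: 34→51, due 25, tardiness 26
T6: 51→69, due 37, tardiness 32
Sum = 0+0+0+14+26+32 = 72.
EDD (increasing due date): T1 T3 T5 T2 T4 T6.
T1: 0→15, due 20, tardiness 0
T3: 15→17, due 22, tardiness 0
T5: 17→34, due 25, tardiness 9
T2: 34→44, due 31, tardiness 13
T4: 44→51, due 35, tardiness 16
T6: 51→69, due 37, tardiness 32
Sum = 0+0+9+13+16+32 = 70.
Difference = 72 − 70 = 2.

2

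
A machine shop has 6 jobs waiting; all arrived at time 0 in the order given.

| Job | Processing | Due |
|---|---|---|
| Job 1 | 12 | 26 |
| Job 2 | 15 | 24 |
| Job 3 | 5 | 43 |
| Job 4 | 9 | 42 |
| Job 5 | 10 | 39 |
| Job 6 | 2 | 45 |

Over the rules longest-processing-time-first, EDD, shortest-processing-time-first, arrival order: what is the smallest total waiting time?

LPT (decreasing processing time): Job 2 Job 1 Job 5 Job 4 Job 3 Job 6.
Job 2: waits 0, runs 0→15
Job 1: waits 15, runs 15→27
Job 5: waits 27, runs 27→37
Job 4: waits 37, runs 37→46
Job 3: waits 46, runs 46→51
Job 6: waits 51, runs 51→53
Sum = 0+15+27+37+46+51 = 176.
EDD (increasing due date): Job 2 Job 1 Job 5 Job 4 Job 3 Job 6.
Job 2: waits 0, runs 0→15
Job 1: waits 15, runs 15→27
Job 5: waits 27, runs 27→37
Job 4: waits 37, runs 37→46
Job 3: waits 46, runs 46→51
Job 6: waits 51, runs 51→53
Sum = 0+15+27+37+46+51 = 176.
SPT (increasing processing time): Job 6 Job 3 Job 4 Job 5 Job 1 Job 2.
Job 6: waits 0, runs 0→2
Job 3: waits 2, runs 2→7
Job 4: waits 7, runs 7→16
Job 5: waits 16, runs 16→26
Job 1: waits 26, runs 26→38
Job 2: waits 38, runs 38→53
Sum = 0+2+7+16+26+38 = 89.
FIFO (arrival order): Job 1 Job 2 Job 3 Job 4 Job 5 Job 6.
Job 1: waits 0, runs 0→12
Job 2: waits 12, runs 12→27
Job 3: waits 27, runs 27→32
Job 4: waits 32, runs 32→41
Job 5: waits 41, runs 41→51
Job 6: waits 51, runs 51→53
Sum = 0+12+27+32+41+51 = 163.
LPT 176, EDD 176, SPT 89, FIFO 163 → minimum 89.

89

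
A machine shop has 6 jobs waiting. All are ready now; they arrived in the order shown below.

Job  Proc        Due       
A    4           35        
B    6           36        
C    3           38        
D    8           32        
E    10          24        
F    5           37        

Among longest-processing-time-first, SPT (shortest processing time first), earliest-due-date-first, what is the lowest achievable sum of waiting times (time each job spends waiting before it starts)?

LPT (decreasing processing time): E D B F A C.
E: waits 0, runs 0→10
D: waits 10, runs 10→18
B: waits 18, runs 18→24
F: waits 24, runs 24→29
A: waits 29, runs 29→33
C: waits 33, runs 33→36
Sum = 0+10+18+24+29+33 = 114.
SPT (increasing processing time): C A F B D E.
C: waits 0, runs 0→3
A: waits 3, runs 3→7
F: waits 7, runs 7→12
B: waits 12, runs 12→18
D: waits 18, runs 18→26
E: waits 26, runs 26→36
Sum = 0+3+7+12+18+26 = 66.
EDD (increasing due date): E D A B F C.
E: waits 0, runs 0→10
D: waits 10, runs 10→18
A: waits 18, runs 18→22
B: waits 22, runs 22→28
F: waits 28, runs 28→33
C: waits 33, runs 33→36
Sum = 0+10+18+22+28+33 = 111.
LPT 114, SPT 66, EDD 111 → minimum 66.

66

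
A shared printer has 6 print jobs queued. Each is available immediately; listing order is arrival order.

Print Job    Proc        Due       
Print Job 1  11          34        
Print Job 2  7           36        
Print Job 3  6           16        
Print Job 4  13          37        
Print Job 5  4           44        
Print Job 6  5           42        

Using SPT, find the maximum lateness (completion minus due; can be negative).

SPT (increasing processing time): Print Job 5 Print Job 6 Print Job 3 Print Job 2 Print Job 1 Print Job 4.
Print Job 5: 0→4, due 44, lateness -40
Print Job 6: 4→9, due 42, lateness -33
Print Job 3: 9→15, due 16, lateness -1
Print Job 2: 15→22, due 36, lateness -14
Print Job 1: 22→33, due 34, lateness -1
Print Job 4: 33→46, due 37, lateness 9
Maximum = 9.

9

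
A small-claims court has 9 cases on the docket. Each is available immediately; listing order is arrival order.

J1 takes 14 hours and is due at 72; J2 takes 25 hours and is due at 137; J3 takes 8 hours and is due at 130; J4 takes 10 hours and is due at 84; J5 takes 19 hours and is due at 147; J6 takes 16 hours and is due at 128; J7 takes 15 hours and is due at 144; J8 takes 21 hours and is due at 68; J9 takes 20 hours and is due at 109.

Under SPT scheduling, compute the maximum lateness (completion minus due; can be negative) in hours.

SPT (increasing processing time): J3 J4 J1 J7 J6 J5 J9 J8 J2.
J3: 0→8, due 130, lateness -122
J4: 8→18, due 84, lateness -66
J1: 18→32, due 72, lateness -40
J7: 32→47, due 144, lateness -97
J6: 47→63, due 128, lateness -65
J5: 63→82, due 147, lateness -65
J9: 82→102, due 109, lateness -7
J8: 102→123, due 68, lateness 55
J2: 123→148, due 137, lateness 11
Maximum = 55.

55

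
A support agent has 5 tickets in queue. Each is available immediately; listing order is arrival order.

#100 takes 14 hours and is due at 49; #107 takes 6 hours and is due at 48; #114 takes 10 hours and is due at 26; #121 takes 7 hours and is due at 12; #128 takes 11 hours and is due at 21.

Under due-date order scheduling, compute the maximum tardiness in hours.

2

EDD (increasing due date): #121 #128 #114 #107 #100.
#121: 0→7, due 12, tardiness 0
#128: 7→18, due 21, tardiness 0
#114: 18→28, due 26, tardiness 2
#107: 28→34, due 48, tardiness 0
#100: 34→48, due 49, tardiness 0
Maximum = 2.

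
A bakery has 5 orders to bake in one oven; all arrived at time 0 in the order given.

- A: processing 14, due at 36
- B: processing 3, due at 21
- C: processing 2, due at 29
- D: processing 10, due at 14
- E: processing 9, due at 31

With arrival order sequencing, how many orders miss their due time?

2

FIFO (arrival order): A B C D E.
A: 0→14, due 36, tardiness 0
B: 14→17, due 21, tardiness 0
C: 17→19, due 29, tardiness 0
D: 19→29, due 14, tardiness 15
E: 29→38, due 31, tardiness 7
Late orders: 2.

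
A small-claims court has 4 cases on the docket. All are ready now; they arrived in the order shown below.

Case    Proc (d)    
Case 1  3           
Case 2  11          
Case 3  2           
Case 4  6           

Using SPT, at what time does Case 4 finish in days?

11

SPT (increasing processing time): Case 3 Case 1 Case 4 Case 2.
Case 3: 0→2
Case 1: 2→5
Case 4: 5→11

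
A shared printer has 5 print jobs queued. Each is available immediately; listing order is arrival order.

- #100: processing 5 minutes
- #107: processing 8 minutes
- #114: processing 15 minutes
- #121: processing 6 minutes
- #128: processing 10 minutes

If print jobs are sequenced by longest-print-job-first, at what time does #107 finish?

LPT (decreasing processing time): #114 #128 #107 #121 #100.
#114: 0→15
#128: 15→25
#107: 25→33

33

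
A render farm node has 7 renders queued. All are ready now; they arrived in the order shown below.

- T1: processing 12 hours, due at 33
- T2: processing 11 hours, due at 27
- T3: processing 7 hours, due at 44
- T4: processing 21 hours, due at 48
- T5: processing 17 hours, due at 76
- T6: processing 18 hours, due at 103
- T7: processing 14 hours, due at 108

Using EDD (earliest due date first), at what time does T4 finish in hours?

EDD (increasing due date): T2 T1 T3 T4 T5 T6 T7.
T2: 0→11
T1: 11→23
T3: 23→30
T4: 30→51

51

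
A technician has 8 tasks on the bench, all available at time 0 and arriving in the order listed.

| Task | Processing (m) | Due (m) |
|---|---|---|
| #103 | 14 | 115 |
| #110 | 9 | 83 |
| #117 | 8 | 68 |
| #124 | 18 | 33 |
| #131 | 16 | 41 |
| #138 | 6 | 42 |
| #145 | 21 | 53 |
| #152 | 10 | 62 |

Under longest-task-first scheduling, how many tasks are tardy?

LPT (decreasing processing time): #145 #124 #131 #103 #152 #110 #117 #138.
#145: 0→21, due 53, tardiness 0
#124: 21→39, due 33, tardiness 6
#131: 39→55, due 41, tardiness 14
#103: 55→69, due 115, tardiness 0
#152: 69→79, due 62, tardiness 17
#110: 79→88, due 83, tardiness 5
#117: 88→96, due 68, tardiness 28
#138: 96→102, due 42, tardiness 60
Late tasks: 6.

6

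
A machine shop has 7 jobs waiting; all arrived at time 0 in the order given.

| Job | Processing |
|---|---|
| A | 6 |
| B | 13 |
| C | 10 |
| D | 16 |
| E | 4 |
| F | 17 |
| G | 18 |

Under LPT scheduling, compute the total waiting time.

322

LPT (decreasing processing time): G F D B C A E.
G: waits 0, runs 0→18
F: waits 18, runs 18→35
D: waits 35, runs 35→51
B: waits 51, runs 51→64
C: waits 64, runs 64→74
A: waits 74, runs 74→80
E: waits 80, runs 80→84
Sum = 0+18+35+51+64+74+80 = 322.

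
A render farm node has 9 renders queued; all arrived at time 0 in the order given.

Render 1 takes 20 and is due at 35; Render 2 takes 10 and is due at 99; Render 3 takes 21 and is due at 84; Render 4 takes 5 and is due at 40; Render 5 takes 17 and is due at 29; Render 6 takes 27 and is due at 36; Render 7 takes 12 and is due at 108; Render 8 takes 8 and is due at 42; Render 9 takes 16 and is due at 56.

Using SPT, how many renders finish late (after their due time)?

SPT (increasing processing time): Render 4 Render 8 Render 2 Render 7 Render 9 Render 5 Render 1 Render 3 Render 6.
Render 4: 0→5, due 40, tardiness 0
Render 8: 5→13, due 42, tardiness 0
Render 2: 13→23, due 99, tardiness 0
Render 7: 23→35, due 108, tardiness 0
Render 9: 35→51, due 56, tardiness 0
Render 5: 51→68, due 29, tardiness 39
Render 1: 68→88, due 35, tardiness 53
Render 3: 88→109, due 84, tardiness 25
Render 6: 109→136, due 36, tardiness 100
Late renders: 4.

4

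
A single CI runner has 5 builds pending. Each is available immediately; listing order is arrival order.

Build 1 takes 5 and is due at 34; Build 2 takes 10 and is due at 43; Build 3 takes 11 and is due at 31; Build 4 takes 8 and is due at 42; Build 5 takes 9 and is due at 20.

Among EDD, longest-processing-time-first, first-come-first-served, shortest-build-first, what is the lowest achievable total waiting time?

EDD (increasing due date): Build 5 Build 3 Build 1 Build 4 Build 2.
Build 5: waits 0, runs 0→9
Build 3: waits 9, runs 9→20
Build 1: waits 20, runs 20→25
Build 4: waits 25, runs 25→33
Build 2: waits 33, runs 33→43
Sum = 0+9+20+25+33 = 87.
LPT (decreasing processing time): Build 3 Build 2 Build 5 Build 4 Build 1.
Build 3: waits 0, runs 0→11
Build 2: waits 11, runs 11→21
Build 5: waits 21, runs 21→30
Build 4: waits 30, runs 30→38
Build 1: waits 38, runs 38→43
Sum = 0+11+21+30+38 = 100.
FIFO (arrival order): Build 1 Build 2 Build 3 Build 4 Build 5.
Build 1: waits 0, runs 0→5
Build 2: waits 5, runs 5→15
Build 3: waits 15, runs 15→26
Build 4: waits 26, runs 26→34
Build 5: waits 34, runs 34→43
Sum = 0+5+15+26+34 = 80.
SPT (increasing processing time): Build 1 Build 4 Build 5 Build 2 Build 3.
Build 1: waits 0, runs 0→5
Build 4: waits 5, runs 5→13
Build 5: waits 13, runs 13→22
Build 2: waits 22, runs 22→32
Build 3: waits 32, runs 32→43
Sum = 0+5+13+22+32 = 72.
EDD 87, LPT 100, FIFO 80, SPT 72 → minimum 72.

72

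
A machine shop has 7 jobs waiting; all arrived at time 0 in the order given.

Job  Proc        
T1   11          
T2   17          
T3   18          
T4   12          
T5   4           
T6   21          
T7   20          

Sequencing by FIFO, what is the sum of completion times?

FIFO (arrival order): T1 T2 T3 T4 T5 T6 T7.
T1: 0→11
T2: 11→28
T3: 28→46
T4: 46→58
T5: 58→62
T6: 62→83
T7: 83→103
Sum = 11+28+46+58+62+83+103 = 391.

391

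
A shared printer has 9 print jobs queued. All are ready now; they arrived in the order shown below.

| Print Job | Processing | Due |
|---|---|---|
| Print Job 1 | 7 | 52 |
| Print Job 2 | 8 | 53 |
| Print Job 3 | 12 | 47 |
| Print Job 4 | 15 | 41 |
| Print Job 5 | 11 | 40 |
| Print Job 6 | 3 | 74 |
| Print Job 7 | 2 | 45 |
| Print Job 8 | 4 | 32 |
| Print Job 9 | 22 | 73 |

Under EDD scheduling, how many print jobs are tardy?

3

EDD (increasing due date): Print Job 8 Print Job 5 Print Job 4 Print Job 7 Print Job 3 Print Job 1 Print Job 2 Print Job 9 Print Job 6.
Print Job 8: 0→4, due 32, tardiness 0
Print Job 5: 4→15, due 40, tardiness 0
Print Job 4: 15→30, due 41, tardiness 0
Print Job 7: 30→32, due 45, tardiness 0
Print Job 3: 32→44, due 47, tardiness 0
Print Job 1: 44→51, due 52, tardiness 0
Print Job 2: 51→59, due 53, tardiness 6
Print Job 9: 59→81, due 73, tardiness 8
Print Job 6: 81→84, due 74, tardiness 10
Late print jobs: 3.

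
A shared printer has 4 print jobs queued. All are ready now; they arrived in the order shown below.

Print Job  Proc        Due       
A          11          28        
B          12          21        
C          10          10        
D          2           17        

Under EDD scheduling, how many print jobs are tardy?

2

EDD (increasing due date): C D B A.
C: 0→10, due 10, tardiness 0
D: 10→12, due 17, tardiness 0
B: 12→24, due 21, tardiness 3
A: 24→35, due 28, tardiness 7
Late print jobs: 2.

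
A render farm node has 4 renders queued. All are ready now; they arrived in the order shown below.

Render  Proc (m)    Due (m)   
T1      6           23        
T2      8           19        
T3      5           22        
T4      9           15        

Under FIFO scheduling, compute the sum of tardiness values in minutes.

FIFO (arrival order): T1 T2 T3 T4.
T1: 0→6, due 23, tardiness 0
T2: 6→14, due 19, tardiness 0
T3: 14→19, due 22, tardiness 0
T4: 19→28, due 15, tardiness 13
Sum = 0+0+0+13 = 13.

13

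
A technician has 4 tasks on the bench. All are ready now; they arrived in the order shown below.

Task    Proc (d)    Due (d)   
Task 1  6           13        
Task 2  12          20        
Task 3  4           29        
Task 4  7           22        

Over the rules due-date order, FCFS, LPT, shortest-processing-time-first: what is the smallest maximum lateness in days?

3

EDD (increasing due date): Task 1 Task 2 Task 4 Task 3.
Task 1: 0→6, due 13, lateness -7
Task 2: 6→18, due 20, lateness -2
Task 4: 18→25, due 22, lateness 3
Task 3: 25→29, due 29, lateness 0
Maximum = 3.
FIFO (arrival order): Task 1 Task 2 Task 3 Task 4.
Task 1: 0→6, due 13, lateness -7
Task 2: 6→18, due 20, lateness -2
Task 3: 18→22, due 29, lateness -7
Task 4: 22→29, due 22, lateness 7
Maximum = 7.
LPT (decreasing processing time): Task 2 Task 4 Task 1 Task 3.
Task 2: 0→12, due 20, lateness -8
Task 4: 12→19, due 22, lateness -3
Task 1: 19→25, due 13, lateness 12
Task 3: 25→29, due 29, lateness 0
Maximum = 12.
SPT (increasing processing time): Task 3 Task 1 Task 4 Task 2.
Task 3: 0→4, due 29, lateness -25
Task 1: 4→10, due 13, lateness -3
Task 4: 10→17, due 22, lateness -5
Task 2: 17→29, due 20, lateness 9
Maximum = 9.
EDD 3, FIFO 7, LPT 12, SPT 9 → minimum 3.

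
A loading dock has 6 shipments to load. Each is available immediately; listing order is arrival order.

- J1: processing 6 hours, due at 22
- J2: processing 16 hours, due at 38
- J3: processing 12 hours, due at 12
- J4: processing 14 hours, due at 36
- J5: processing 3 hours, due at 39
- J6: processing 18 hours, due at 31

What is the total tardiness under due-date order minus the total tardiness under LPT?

-57

EDD (increasing due date): J3 J1 J6 J4 J2 J5.
J3: 0→12, due 12, tardiness 0
J1: 12→18, due 22, tardiness 0
J6: 18→36, due 31, tardiness 5
J4: 36→50, due 36, tardiness 14
J2: 50→66, due 38, tardiness 28
J5: 66→69, due 39, tardiness 30
Sum = 0+0+5+14+28+30 = 77.
LPT (decreasing processing time): J6 J2 J4 J3 J1 J5.
J6: 0→18, due 31, tardiness 0
J2: 18→34, due 38, tardiness 0
J4: 34→48, due 36, tardiness 12
J3: 48→60, due 12, tardiness 48
J1: 60→66, due 22, tardiness 44
J5: 66→69, due 39, tardiness 30
Sum = 0+0+12+48+44+30 = 134.
Difference = 77 − 134 = -57.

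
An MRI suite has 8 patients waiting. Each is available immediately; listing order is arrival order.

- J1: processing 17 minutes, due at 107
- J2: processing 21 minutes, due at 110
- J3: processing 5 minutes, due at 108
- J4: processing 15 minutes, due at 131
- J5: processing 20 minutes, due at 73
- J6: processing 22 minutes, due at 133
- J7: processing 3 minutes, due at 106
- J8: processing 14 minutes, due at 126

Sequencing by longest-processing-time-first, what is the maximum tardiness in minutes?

11

LPT (decreasing processing time): J6 J2 J5 J1 J4 J8 J3 J7.
J6: 0→22, due 133, tardiness 0
J2: 22→43, due 110, tardiness 0
J5: 43→63, due 73, tardiness 0
J1: 63→80, due 107, tardiness 0
J4: 80→95, due 131, tardiness 0
J8: 95→109, due 126, tardiness 0
J3: 109→114, due 108, tardiness 6
J7: 114→117, due 106, tardiness 11
Maximum = 11.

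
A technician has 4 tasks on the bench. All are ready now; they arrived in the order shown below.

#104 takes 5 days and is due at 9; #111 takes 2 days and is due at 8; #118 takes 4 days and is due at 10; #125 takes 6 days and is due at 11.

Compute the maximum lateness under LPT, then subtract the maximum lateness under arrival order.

3

LPT (decreasing processing time): #125 #104 #118 #111.
#125: 0→6, due 11, lateness -5
#104: 6→11, due 9, lateness 2
#118: 11→15, due 10, lateness 5
#111: 15→17, due 8, lateness 9
Maximum = 9.
FIFO (arrival order): #104 #111 #118 #125.
#104: 0→5, due 9, lateness -4
#111: 5→7, due 8, lateness -1
#118: 7→11, due 10, lateness 1
#125: 11→17, due 11, lateness 6
Maximum = 6.
Difference = 9 − 6 = 3.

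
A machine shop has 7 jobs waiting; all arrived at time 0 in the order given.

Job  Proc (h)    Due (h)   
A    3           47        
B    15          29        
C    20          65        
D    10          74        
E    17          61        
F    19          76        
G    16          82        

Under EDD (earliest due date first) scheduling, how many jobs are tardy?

EDD (increasing due date): B A E C D F G.
B: 0→15, due 29, tardiness 0
A: 15→18, due 47, tardiness 0
E: 18→35, due 61, tardiness 0
C: 35→55, due 65, tardiness 0
D: 55→65, due 74, tardiness 0
F: 65→84, due 76, tardiness 8
G: 84→100, due 82, tardiness 18
Late jobs: 2.

2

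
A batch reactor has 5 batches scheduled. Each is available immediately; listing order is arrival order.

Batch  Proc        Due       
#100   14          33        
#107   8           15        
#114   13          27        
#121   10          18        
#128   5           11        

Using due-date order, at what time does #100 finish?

50

EDD (increasing due date): #128 #107 #121 #114 #100.
#128: 0→5
#107: 5→13
#121: 13→23
#114: 23→36
#100: 36→50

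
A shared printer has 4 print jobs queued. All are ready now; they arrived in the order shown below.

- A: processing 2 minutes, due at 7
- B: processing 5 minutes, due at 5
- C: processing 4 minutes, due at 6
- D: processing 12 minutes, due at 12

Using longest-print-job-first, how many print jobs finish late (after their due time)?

LPT (decreasing processing time): D B C A.
D: 0→12, due 12, tardiness 0
B: 12→17, due 5, tardiness 12
C: 17→21, due 6, tardiness 15
A: 21→23, due 7, tardiness 16
Late print jobs: 3.

3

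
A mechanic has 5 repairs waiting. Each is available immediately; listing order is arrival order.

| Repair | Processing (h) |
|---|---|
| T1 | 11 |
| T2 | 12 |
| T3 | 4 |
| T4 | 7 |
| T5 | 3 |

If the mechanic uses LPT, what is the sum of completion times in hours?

LPT (decreasing processing time): T2 T1 T4 T3 T5.
T2: 0→12
T1: 12→23
T4: 23→30
T3: 30→34
T5: 34→37
Sum = 12+23+30+34+37 = 136.

136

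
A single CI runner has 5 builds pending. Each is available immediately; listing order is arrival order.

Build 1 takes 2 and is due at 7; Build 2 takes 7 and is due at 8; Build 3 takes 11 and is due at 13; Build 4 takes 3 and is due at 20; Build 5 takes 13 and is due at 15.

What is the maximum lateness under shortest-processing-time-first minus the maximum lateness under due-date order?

3

SPT (increasing processing time): Build 1 Build 4 Build 2 Build 3 Build 5.
Build 1: 0→2, due 7, lateness -5
Build 4: 2→5, due 20, lateness -15
Build 2: 5→12, due 8, lateness 4
Build 3: 12→23, due 13, lateness 10
Build 5: 23→36, due 15, lateness 21
Maximum = 21.
EDD (increasing due date): Build 1 Build 2 Build 3 Build 5 Build 4.
Build 1: 0→2, due 7, lateness -5
Build 2: 2→9, due 8, lateness 1
Build 3: 9→20, due 13, lateness 7
Build 5: 20→33, due 15, lateness 18
Build 4: 33→36, due 20, lateness 16
Maximum = 18.
Difference = 21 − 18 = 3.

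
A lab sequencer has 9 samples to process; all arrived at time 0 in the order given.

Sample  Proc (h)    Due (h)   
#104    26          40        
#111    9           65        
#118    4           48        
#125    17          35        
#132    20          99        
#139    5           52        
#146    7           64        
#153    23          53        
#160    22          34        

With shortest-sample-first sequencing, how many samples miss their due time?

4

SPT (increasing processing time): #118 #139 #146 #111 #125 #132 #160 #153 #104.
#118: 0→4, due 48, tardiness 0
#139: 4→9, due 52, tardiness 0
#146: 9→16, due 64, tardiness 0
#111: 16→25, due 65, tardiness 0
#125: 25→42, due 35, tardiness 7
#132: 42→62, due 99, tardiness 0
#160: 62→84, due 34, tardiness 50
#153: 84→107, due 53, tardiness 54
#104: 107→133, due 40, tardiness 93
Late samples: 4.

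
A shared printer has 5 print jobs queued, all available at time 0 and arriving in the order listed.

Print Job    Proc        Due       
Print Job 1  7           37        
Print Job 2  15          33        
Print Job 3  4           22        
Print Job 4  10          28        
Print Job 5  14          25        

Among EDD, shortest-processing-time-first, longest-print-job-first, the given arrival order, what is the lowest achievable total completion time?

EDD (increasing due date): Print Job 3 Print Job 5 Print Job 4 Print Job 2 Print Job 1.
Print Job 3: 0→4
Print Job 5: 4→18
Print Job 4: 18→28
Print Job 2: 28→43
Print Job 1: 43→50
Sum = 4+18+28+43+50 = 143.
SPT (increasing processing time): Print Job 3 Print Job 1 Print Job 4 Print Job 5 Print Job 2.
Print Job 3: 0→4
Print Job 1: 4→11
Print Job 4: 11→21
Print Job 5: 21→35
Print Job 2: 35→50
Sum = 4+11+21+35+50 = 121.
LPT (decreasing processing time): Print Job 2 Print Job 5 Print Job 4 Print Job 1 Print Job 3.
Print Job 2: 0→15
Print Job 5: 15→29
Print Job 4: 29→39
Print Job 1: 39→46
Print Job 3: 46→50
Sum = 15+29+39+46+50 = 179.
FIFO (arrival order): Print Job 1 Print Job 2 Print Job 3 Print Job 4 Print Job 5.
Print Job 1: 0→7
Print Job 2: 7→22
Print Job 3: 22→26
Print Job 4: 26→36
Print Job 5: 36→50
Sum = 7+22+26+36+50 = 141.
EDD 143, SPT 121, LPT 179, FIFO 141 → minimum 121.

121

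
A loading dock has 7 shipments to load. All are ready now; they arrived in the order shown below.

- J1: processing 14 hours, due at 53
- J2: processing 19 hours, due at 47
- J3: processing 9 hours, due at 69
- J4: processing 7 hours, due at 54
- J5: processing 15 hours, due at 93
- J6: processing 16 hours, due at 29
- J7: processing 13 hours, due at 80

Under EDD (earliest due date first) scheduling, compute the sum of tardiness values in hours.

EDD (increasing due date): J6 J2 J1 J4 J3 J7 J5.
J6: 0→16, due 29, tardiness 0
J2: 16→35, due 47, tardiness 0
J1: 35→49, due 53, tardiness 0
J4: 49→56, due 54, tardiness 2
J3: 56→65, due 69, tardiness 0
J7: 65→78, due 80, tardiness 0
J5: 78→93, due 93, tardiness 0
Sum = 0+0+0+2+0+0+0 = 2.

2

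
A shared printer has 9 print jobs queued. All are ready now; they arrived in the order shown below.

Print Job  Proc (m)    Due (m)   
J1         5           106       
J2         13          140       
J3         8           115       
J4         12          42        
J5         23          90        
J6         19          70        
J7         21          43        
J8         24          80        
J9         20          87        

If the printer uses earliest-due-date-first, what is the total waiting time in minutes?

EDD (increasing due date): J4 J7 J6 J8 J9 J5 J1 J3 J2.
J4: waits 0, runs 0→12
J7: waits 12, runs 12→33
J6: waits 33, runs 33→52
J8: waits 52, runs 52→76
J9: waits 76, runs 76→96
J5: waits 96, runs 96→119
J1: waits 119, runs 119→124
J3: waits 124, runs 124→132
J2: waits 132, runs 132→145
Sum = 0+12+33+52+76+96+119+124+132 = 644.

644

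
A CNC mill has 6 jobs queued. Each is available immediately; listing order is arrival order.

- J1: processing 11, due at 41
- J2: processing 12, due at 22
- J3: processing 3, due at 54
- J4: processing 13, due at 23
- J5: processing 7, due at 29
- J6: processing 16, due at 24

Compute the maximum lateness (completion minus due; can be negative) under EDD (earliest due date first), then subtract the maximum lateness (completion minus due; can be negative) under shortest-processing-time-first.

EDD (increasing due date): J2 J4 J6 J5 J1 J3.
J2: 0→12, due 22, lateness -10
J4: 12→25, due 23, lateness 2
J6: 25→41, due 24, lateness 17
J5: 41→48, due 29, lateness 19
J1: 48→59, due 41, lateness 18
J3: 59→62, due 54, lateness 8
Maximum = 19.
SPT (increasing processing time): J3 J5 J1 J2 J4 J6.
J3: 0→3, due 54, lateness -51
J5: 3→10, due 29, lateness -19
J1: 10→21, due 41, lateness -20
J2: 21→33, due 22, lateness 11
J4: 33→46, due 23, lateness 23
J6: 46→62, due 24, lateness 38
Maximum = 38.
Difference = 19 − 38 = -19.

-19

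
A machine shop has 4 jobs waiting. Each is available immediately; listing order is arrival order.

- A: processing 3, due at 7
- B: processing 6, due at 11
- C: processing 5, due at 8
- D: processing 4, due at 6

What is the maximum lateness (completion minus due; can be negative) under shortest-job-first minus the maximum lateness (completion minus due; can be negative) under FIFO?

SPT (increasing processing time): A D C B.
A: 0→3, due 7, lateness -4
D: 3→7, due 6, lateness 1
C: 7→12, due 8, lateness 4
B: 12→18, due 11, lateness 7
Maximum = 7.
FIFO (arrival order): A B C D.
A: 0→3, due 7, lateness -4
B: 3→9, due 11, lateness -2
C: 9→14, due 8, lateness 6
D: 14→18, due 6, lateness 12
Maximum = 12.
Difference = 7 − 12 = -5.

-5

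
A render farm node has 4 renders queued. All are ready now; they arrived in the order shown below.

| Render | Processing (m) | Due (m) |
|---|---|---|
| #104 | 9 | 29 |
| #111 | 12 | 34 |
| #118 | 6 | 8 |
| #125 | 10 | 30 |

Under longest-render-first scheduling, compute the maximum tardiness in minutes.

LPT (decreasing processing time): #111 #125 #104 #118.
#111: 0→12, due 34, tardiness 0
#125: 12→22, due 30, tardiness 0
#104: 22→31, due 29, tardiness 2
#118: 31→37, due 8, tardiness 29
Maximum = 29.

29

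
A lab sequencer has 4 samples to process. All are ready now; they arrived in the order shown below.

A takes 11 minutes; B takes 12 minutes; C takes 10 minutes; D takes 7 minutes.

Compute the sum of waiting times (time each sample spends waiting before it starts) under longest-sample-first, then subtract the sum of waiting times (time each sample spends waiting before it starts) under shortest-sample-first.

LPT (decreasing processing time): B A C D.
B: waits 0, runs 0→12
A: waits 12, runs 12→23
C: waits 23, runs 23→33
D: waits 33, runs 33→40
Sum = 0+12+23+33 = 68.
SPT (increasing processing time): D C A B.
D: waits 0, runs 0→7
C: waits 7, runs 7→17
A: waits 17, runs 17→28
B: waits 28, runs 28→40
Sum = 0+7+17+28 = 52.
Difference = 68 − 52 = 16.

16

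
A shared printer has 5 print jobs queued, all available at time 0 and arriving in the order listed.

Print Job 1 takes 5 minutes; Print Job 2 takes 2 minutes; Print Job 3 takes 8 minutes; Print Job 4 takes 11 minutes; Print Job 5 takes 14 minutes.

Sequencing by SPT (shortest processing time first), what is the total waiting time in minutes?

50

SPT (increasing processing time): Print Job 2 Print Job 1 Print Job 3 Print Job 4 Print Job 5.
Print Job 2: waits 0, runs 0→2
Print Job 1: waits 2, runs 2→7
Print Job 3: waits 7, runs 7→15
Print Job 4: waits 15, runs 15→26
Print Job 5: waits 26, runs 26→40
Sum = 0+2+7+15+26 = 50.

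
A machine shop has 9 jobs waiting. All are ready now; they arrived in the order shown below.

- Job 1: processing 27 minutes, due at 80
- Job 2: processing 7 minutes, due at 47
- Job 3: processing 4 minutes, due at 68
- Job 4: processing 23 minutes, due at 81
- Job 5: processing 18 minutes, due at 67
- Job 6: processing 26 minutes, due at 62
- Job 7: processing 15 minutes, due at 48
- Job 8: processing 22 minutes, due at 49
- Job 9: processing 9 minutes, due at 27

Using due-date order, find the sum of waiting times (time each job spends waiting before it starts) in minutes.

EDD (increasing due date): Job 9 Job 2 Job 7 Job 8 Job 6 Job 5 Job 3 Job 1 Job 4.
Job 9: waits 0, runs 0→9
Job 2: waits 9, runs 9→16
Job 7: waits 16, runs 16→31
Job 8: waits 31, runs 31→53
Job 6: waits 53, runs 53→79
Job 5: waits 79, runs 79→97
Job 3: waits 97, runs 97→101
Job 1: waits 101, runs 101→128
Job 4: waits 128, runs 128→151
Sum = 0+9+16+31+53+79+97+101+128 = 514.

514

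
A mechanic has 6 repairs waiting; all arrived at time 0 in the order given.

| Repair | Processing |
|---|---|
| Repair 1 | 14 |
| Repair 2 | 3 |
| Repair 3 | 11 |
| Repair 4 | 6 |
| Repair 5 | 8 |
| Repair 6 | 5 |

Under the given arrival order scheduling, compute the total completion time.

FIFO (arrival order): Repair 1 Repair 2 Repair 3 Repair 4 Repair 5 Repair 6.
Repair 1: 0→14
Repair 2: 14→17
Repair 3: 17→28
Repair 4: 28→34
Repair 5: 34→42
Repair 6: 42→47
Sum = 14+17+28+34+42+47 = 182.

182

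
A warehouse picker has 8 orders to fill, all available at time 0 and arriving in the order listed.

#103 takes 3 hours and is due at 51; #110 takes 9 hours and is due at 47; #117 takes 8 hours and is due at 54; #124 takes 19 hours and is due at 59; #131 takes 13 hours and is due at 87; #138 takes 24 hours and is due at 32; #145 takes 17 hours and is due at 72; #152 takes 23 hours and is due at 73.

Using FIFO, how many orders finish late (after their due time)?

3

FIFO (arrival order): #103 #110 #117 #124 #131 #138 #145 #152.
#103: 0→3, due 51, tardiness 0
#110: 3→12, due 47, tardiness 0
#117: 12→20, due 54, tardiness 0
#124: 20→39, due 59, tardiness 0
#131: 39→52, due 87, tardiness 0
#138: 52→76, due 32, tardiness 44
#145: 76→93, due 72, tardiness 21
#152: 93→116, due 73, tardiness 43
Late orders: 3.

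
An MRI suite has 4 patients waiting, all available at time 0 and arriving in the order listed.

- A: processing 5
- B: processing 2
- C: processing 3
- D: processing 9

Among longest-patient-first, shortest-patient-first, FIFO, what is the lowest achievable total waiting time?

17

LPT (decreasing processing time): D A C B.
D: waits 0, runs 0→9
A: waits 9, runs 9→14
C: waits 14, runs 14→17
B: waits 17, runs 17→19
Sum = 0+9+14+17 = 40.
SPT (increasing processing time): B C A D.
B: waits 0, runs 0→2
C: waits 2, runs 2→5
A: waits 5, runs 5→10
D: waits 10, runs 10→19
Sum = 0+2+5+10 = 17.
FIFO (arrival order): A B C D.
A: waits 0, runs 0→5
B: waits 5, runs 5→7
C: waits 7, runs 7→10
D: waits 10, runs 10→19
Sum = 0+5+7+10 = 22.
LPT 40, SPT 17, FIFO 22 → minimum 17.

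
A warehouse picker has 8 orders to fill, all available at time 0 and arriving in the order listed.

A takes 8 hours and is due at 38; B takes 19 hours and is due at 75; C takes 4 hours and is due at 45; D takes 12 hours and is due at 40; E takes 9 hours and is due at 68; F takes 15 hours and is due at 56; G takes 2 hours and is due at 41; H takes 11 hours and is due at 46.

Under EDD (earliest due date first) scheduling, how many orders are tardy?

EDD (increasing due date): A D G C H F E B.
A: 0→8, due 38, tardiness 0
D: 8→20, due 40, tardiness 0
G: 20→22, due 41, tardiness 0
C: 22→26, due 45, tardiness 0
H: 26→37, due 46, tardiness 0
F: 37→52, due 56, tardiness 0
E: 52→61, due 68, tardiness 0
B: 61→80, due 75, tardiness 5
Late orders: 1.

1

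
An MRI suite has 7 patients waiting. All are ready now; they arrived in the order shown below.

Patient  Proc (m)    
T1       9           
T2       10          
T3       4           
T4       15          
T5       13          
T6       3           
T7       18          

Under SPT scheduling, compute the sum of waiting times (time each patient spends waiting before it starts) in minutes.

145

SPT (increasing processing time): T6 T3 T1 T2 T5 T4 T7.
T6: waits 0, runs 0→3
T3: waits 3, runs 3→7
T1: waits 7, runs 7→16
T2: waits 16, runs 16→26
T5: waits 26, runs 26→39
T4: waits 39, runs 39→54
T7: waits 54, runs 54→72
Sum = 0+3+7+16+26+39+54 = 145.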